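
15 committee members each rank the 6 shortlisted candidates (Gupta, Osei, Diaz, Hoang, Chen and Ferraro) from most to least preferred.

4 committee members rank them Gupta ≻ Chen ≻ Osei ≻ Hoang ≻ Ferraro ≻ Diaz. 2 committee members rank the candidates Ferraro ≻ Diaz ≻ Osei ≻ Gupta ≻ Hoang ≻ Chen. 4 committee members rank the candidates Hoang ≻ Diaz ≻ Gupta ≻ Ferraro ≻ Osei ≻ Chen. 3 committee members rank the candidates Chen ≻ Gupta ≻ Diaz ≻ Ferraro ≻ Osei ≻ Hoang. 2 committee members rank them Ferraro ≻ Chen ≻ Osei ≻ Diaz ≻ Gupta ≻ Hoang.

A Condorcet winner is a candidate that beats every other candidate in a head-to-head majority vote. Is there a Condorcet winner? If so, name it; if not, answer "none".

Check each pair by majority over 15 ballots:
Gupta vs Osei: Gupta wins 11–4.
Gupta vs Diaz: Gupta is ranked higher on 4+3 = 7 ballots, Diaz on 8. Diaz wins 8–7.
Gupta vs Hoang: Gupta, 11–4.
Gupta vs Chen: 10 to 5, Gupta.
Gupta vs Ferraro: Gupta is ranked higher on 4+4+3 = 11 ballots, Ferraro on 4. Gupta wins 11–4.
Osei vs Diaz: 6 to 9, Diaz.
Osei–Hoang: Osei 11–4.
Osei vs Chen: Osei is ranked higher on 2+4 = 6 ballots, Chen on 9. Chen wins 9–6.
Osei vs Ferraro: Osei preferred on 4 ballots; Ferraro wins 11–4.
Diaz vs Hoang: 2+3+2 = 7 for Diaz, 8 for Hoang — Hoang by 8–7.
Diaz vs Chen: Diaz is ranked higher on 2+4 = 6 ballots, Chen on 9. Chen wins 9–6.
Diaz vs Ferraro: Diaz is ranked higher on 4+3 = 7 ballots, Ferraro on 8. Ferraro wins 8–7.
Hoang vs Chen: Hoang is ranked higher on 2+4 = 6 ballots, Chen on 9. Chen wins 9–6.
Hoang vs Ferraro: Hoang is ranked higher on 4+4 = 8 ballots, Ferraro on 7. Hoang wins 8–7.
Chen vs Ferraro: Ferraro wins 8–7.
Each candidate drops at least one matchup (Gupta loses to Diaz; Osei loses to Gupta; Diaz loses to Hoang; Hoang loses to Gupta; Chen loses to Gupta; Ferraro loses to Gupta); the cycle Gupta beats Hoang beats Diaz beats Gupta rules out a Condorcet winner.

none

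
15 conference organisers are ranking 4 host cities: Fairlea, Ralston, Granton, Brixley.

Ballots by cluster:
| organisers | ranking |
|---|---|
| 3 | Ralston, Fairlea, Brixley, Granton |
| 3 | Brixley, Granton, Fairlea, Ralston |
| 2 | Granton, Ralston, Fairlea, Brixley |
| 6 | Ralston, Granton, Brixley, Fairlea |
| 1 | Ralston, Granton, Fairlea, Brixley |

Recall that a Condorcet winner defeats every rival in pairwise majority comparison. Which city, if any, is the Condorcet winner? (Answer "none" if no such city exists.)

Check each pair by majority over 15 ballots:
Fairlea vs Ralston: 3 to 12, Ralston.
Fairlea vs Granton: Fairlea is ranked higher on 3 ballots, Granton on 12. Granton wins 12–3.
Fairlea vs Brixley: Fairlea preferred on 3+2+1 = 6 ballots; Brixley wins 9–6.
Ralston vs Granton: Ralston preferred on 3+6+1 = 10 ballots; Ralston wins 10–5.
Ralston vs Brixley: 12 to 3, Ralston.
Granton vs Brixley: 2+6+1 = 9 for Granton, 6 for Brixley — Granton by 9–6.
Ralston defeats every rival head-to-head and is the Condorcet winner.

Ralston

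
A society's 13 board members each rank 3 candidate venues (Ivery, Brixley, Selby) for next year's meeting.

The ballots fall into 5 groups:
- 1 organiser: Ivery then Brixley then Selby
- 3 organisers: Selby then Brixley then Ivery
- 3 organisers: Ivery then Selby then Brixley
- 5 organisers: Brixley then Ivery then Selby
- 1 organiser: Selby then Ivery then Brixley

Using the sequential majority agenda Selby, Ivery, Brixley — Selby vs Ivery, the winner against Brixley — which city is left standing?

Brixley

Round 1: Selby vs Ivery — 4–9, Ivery advances.
Round 2: Ivery vs Brixley — 5–8, Brixley advances.
The agenda winner is Brixley.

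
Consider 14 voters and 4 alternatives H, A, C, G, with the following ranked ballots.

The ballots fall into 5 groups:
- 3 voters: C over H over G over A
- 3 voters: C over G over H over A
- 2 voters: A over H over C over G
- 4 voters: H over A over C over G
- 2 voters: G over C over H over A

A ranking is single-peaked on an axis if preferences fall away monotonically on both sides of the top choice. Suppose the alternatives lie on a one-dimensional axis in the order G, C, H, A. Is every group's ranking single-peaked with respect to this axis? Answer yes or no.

yes

Axis positions: G=1, C=2, H=3, A=4.
Group 1 (peak C at position 2): ranking walks positions 2-3-1-4, expanding outward from the peak — single-peaked.
Group 2 (peak C at position 2): ranking walks positions 2-1-3-4, expanding outward from the peak — single-peaked.
Group 3 (peak A at position 4): ranking walks positions 4-3-2-1, expanding outward from the peak — single-peaked.
Group 4 (peak H at position 3): ranking walks positions 3-4-2-1, expanding outward from the peak — single-peaked.
Group 5 (peak G at position 1): ranking walks positions 1-2-3-4, expanding outward from the peak — single-peaked.
Every ranking is single-peaked on this axis.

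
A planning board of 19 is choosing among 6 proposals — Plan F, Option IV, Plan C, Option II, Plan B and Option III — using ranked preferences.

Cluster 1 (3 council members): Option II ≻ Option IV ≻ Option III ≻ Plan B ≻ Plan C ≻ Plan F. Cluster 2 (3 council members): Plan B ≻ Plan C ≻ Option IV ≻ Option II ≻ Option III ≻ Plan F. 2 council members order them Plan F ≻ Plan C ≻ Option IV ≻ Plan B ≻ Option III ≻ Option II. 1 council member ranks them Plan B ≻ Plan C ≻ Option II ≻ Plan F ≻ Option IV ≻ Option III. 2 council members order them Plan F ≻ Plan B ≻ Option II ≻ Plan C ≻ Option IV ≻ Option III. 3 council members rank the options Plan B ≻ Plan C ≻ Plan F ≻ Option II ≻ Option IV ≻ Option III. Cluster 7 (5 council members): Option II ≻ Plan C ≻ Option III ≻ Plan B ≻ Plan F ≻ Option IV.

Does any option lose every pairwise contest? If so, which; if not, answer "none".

Pairwise majorities:
Plan F vs Option IV: Plan F is ranked higher on 2+1+2+3+5 = 13 ballots, Option IV on 6. Plan F wins 13–6.
Plan F vs Plan C: Plan C wins 15–4.
Plan F–Option II: Option II 12–7.
Plan F vs Plan B: Plan B wins 15–4.
Plan F vs Option III: Plan F preferred on 2+1+2+3 = 8 ballots; Option III wins 11–8.
Option IV vs Plan C: 3 for Option IV, 16 for Plan C — Plan C by 16–3.
Option IV vs Option II: Option IV is ranked higher on 3+2 = 5 ballots, Option II on 14. Option II wins 14–5.
Option IV vs Plan B: Plan B wins 14–5.
Option IV vs Option III: Option IV wins 14–5.
Plan C vs Option II: Option II, 10–9.
Plan C–Plan B: Plan B 12–7.
Plan C vs Option III: Plan C, 16–3.
Option II vs Plan B: Plan B, 11–8.
Option II–Option III: Option II 17–2.
Plan B vs Option III: Plan B wins 11–8.
Each option has at least one pairwise win (Plan F beats Option IV; Option IV beats Option III; Plan C beats Plan F; Option II beats Plan F; Plan B beats Plan F; Option III beats Plan F) — no Condorcet loser.

none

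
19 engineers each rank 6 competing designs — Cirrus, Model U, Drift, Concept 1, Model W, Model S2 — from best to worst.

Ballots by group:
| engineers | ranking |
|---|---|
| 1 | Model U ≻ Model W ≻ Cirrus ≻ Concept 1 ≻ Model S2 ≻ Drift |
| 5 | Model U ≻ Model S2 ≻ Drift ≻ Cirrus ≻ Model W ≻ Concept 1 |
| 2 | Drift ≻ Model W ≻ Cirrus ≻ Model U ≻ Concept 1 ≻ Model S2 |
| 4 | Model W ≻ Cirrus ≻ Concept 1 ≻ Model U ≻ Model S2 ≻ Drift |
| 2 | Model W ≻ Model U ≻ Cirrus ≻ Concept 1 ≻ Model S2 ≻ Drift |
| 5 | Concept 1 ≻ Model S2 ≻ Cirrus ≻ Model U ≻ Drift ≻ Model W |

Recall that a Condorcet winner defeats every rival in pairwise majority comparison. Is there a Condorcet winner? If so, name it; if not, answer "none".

Check each pair by majority over 19 ballots:
Cirrus vs Model U: 11 to 8, Cirrus.
Cirrus vs Drift: Cirrus is ranked higher on 1+4+2+5 = 12 ballots, Drift on 7. Cirrus wins 12–7.
Cirrus vs Concept 1: 1+5+2+4+2 = 14 for Cirrus, 5 for Concept 1 — Cirrus by 14–5.
Cirrus vs Model W: 5+5 = 10 for Cirrus, 9 for Model W — Cirrus by 10–9.
Cirrus vs Model S2: 9 to 10, Model S2.
Model U vs Drift: Model U preferred on 1+5+4+2+5 = 17 ballots; Model U wins 17–2.
Model U vs Concept 1: Model U is ranked higher on 1+5+2+2 = 10 ballots, Concept 1 on 9. Model U wins 10–9.
Model U vs Model W: 11 to 8, Model U.
Model U vs Model S2: Model U preferred on 1+5+2+4+2 = 14 ballots; Model U wins 14–5.
Drift vs Concept 1: Drift preferred on 5+2 = 7 ballots; Concept 1 wins 12–7.
Drift vs Model W: 12 to 7, Drift.
Drift vs Model S2: Drift is ranked higher on 2 ballots, Model S2 on 17. Model S2 wins 17–2.
Concept 1 vs Model W: 5 to 14, Model W.
Concept 1 vs Model S2: Concept 1 is ranked higher on 1+2+4+2+5 = 14 ballots, Model S2 on 5. Concept 1 wins 14–5.
Model W vs Model S2: Model W preferred on 1+2+4+2 = 9 ballots; Model S2 wins 10–9.
Every design loses at least once (Cirrus loses to Model S2; Model U loses to Cirrus; Drift loses to Cirrus; Concept 1 loses to Cirrus; Model W loses to Cirrus; Model S2 loses to Model U). The majority relation contains the cycle Cirrus → Model U → Model S2 → Cirrus, so there is no Condorcet winner.

none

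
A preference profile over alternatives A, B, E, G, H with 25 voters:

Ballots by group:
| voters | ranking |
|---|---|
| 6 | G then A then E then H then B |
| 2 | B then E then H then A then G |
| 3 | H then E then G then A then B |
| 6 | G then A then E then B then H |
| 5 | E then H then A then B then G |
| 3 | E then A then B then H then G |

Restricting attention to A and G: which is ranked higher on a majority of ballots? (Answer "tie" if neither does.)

Ballots ranking A above G: 2 + 5 + 3 = 10.
Ballots ranking G above A: 25 − 10 = 15.
G wins the head-to-head 15–10.

G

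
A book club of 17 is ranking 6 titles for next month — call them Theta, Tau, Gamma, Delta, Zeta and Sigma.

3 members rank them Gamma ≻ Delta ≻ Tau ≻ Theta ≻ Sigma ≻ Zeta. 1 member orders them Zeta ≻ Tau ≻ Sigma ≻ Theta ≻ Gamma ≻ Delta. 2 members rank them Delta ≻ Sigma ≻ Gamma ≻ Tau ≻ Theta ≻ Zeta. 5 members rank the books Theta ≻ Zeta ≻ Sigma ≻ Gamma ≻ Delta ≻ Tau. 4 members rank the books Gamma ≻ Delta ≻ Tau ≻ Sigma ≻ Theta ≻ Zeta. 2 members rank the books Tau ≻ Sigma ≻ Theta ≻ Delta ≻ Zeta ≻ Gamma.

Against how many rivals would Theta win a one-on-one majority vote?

Theta against each rival (17 members):
Theta vs Tau: 5 for Theta, 12 for Tau — Tau by 12–5.
Theta vs Gamma: Gamma, 9–8.
Theta vs Delta: Delta wins 9–8.
Theta vs Zeta: Theta wins 16–1.
Theta vs Sigma: Sigma wins 9–8.
Theta beats Zeta; loses to Tau, Gamma, Delta, Sigma — 1 pairwise win.

1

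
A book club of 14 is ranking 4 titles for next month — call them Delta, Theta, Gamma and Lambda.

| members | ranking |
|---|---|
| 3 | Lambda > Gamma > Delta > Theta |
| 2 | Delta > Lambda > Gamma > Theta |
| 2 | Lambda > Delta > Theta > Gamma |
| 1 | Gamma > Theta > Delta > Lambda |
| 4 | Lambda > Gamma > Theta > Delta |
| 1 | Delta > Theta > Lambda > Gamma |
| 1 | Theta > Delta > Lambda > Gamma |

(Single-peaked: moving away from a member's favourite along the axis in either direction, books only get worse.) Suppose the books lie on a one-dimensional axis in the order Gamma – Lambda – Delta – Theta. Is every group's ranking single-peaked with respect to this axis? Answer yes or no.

no

Axis positions: Gamma=1, Lambda=2, Delta=3, Theta=4.
Group 1 (peak Lambda at position 2): ranking walks positions 2-1-3-4, expanding outward from the peak — single-peaked.
Group 2 (peak Delta at position 3): ranking walks positions 3-2-1-4, expanding outward from the peak — single-peaked.
Group 3 (peak Lambda at position 2): ranking walks positions 2-3-4-1, expanding outward from the peak — single-peaked.
Group 4: ranking walks positions 1-4-3-2; Theta is ranked above Lambda even though Lambda lies between Theta and the peak Gamma on the axis — preferences dip and rise again. Not single-peaked.
Group 5: ranking walks positions 2-1-4-3; Theta is ranked above Delta even though Delta lies between Theta and the peak Lambda on the axis — preferences dip and rise again. Not single-peaked.
Group 6 (peak Delta at position 3): ranking walks positions 3-4-2-1, expanding outward from the peak — single-peaked.
Group 7 (peak Theta at position 4): ranking walks positions 4-3-2-1, expanding outward from the peak — single-peaked.
Group 4 violates single-peakedness, so the profile is not single-peaked on this axis.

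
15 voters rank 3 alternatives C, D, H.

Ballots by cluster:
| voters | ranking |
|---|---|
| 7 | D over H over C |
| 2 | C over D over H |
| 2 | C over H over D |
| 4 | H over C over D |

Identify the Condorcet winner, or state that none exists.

Check each pair by majority over 15 ballots:
C vs D: C is ranked higher on 2+2+4 = 8 ballots, D on 7. C wins 8–7.
C vs H: C preferred on 2+2 = 4 ballots; H wins 11–4.
D vs H: D is ranked higher on 7+2 = 9 ballots, H on 6. D wins 9–6.
No alternative is unbeaten: C loses to H; D loses to C; H loses to D. In particular C beats D beats H beats C is a majority cycle — no Condorcet winner exists.

none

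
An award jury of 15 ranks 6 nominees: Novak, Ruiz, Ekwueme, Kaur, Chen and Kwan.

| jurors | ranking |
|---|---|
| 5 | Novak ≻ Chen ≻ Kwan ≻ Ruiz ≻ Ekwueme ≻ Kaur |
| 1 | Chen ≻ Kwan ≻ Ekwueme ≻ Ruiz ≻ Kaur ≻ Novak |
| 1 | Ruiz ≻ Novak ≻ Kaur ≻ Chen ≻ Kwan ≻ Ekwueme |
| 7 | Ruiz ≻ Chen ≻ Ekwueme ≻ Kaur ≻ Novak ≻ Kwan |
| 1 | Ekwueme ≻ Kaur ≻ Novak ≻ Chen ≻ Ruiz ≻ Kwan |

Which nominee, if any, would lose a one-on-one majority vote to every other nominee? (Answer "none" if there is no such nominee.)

Kwan

Pairwise majorities:
Novak vs Ruiz: 5+1 = 6 for Novak, 9 for Ruiz — Ruiz by 9–6.
Novak vs Ekwueme: 5+1 = 6 for Novak, 9 for Ekwueme — Ekwueme by 9–6.
Novak vs Kaur: 5+1 = 6 for Novak, 9 for Kaur — Kaur by 9–6.
Novak vs Chen: Chen, 8–7.
Novak–Kwan: Novak 14–1.
Ruiz vs Ekwueme: Ruiz preferred on 5+1+7 = 13 ballots; Ruiz wins 13–2.
Ruiz vs Kaur: Ruiz wins 14–1.
Ruiz vs Chen: Ruiz preferred on 1+7 = 8 ballots; Ruiz wins 8–7.
Ruiz vs Kwan: Ruiz wins 9–6.
Ekwueme vs Kaur: Ekwueme, 14–1.
Ekwueme vs Chen: Ekwueme preferred on 1 ballot; Chen wins 14–1.
Ekwueme vs Kwan: 7+1 = 8 for Ekwueme, 7 for Kwan — Ekwueme by 8–7.
Kaur–Chen: Chen 13–2.
Kaur–Kwan: Kaur 9–6.
Chen vs Kwan: Chen preferred on 5+1+1+7+1 = 15 ballots; Chen wins 15–0.
Kwan is beaten in every head-to-head and is the Condorcet loser.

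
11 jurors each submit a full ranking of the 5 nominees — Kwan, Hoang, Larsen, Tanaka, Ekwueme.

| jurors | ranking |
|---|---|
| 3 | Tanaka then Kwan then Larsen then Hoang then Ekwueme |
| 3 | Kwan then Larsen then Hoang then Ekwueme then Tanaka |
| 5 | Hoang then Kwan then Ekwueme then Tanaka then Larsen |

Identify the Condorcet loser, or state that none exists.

Pairwise majorities:
Kwan vs Hoang: Kwan preferred on 3+3 = 6 ballots; Kwan wins 6–5.
Kwan vs Larsen: Kwan wins 11–0.
Kwan vs Tanaka: 8 to 3, Kwan.
Kwan vs Ekwueme: Kwan wins 11–0.
Hoang vs Larsen: Larsen, 6–5.
Hoang vs Tanaka: Hoang wins 8–3.
Hoang–Ekwueme: Hoang 11–0.
Larsen vs Tanaka: Larsen is ranked higher on 3 ballots, Tanaka on 8. Tanaka wins 8–3.
Larsen vs Ekwueme: Larsen wins 6–5.
Tanaka vs Ekwueme: Ekwueme wins 8–3.
Every nominee wins at least one matchup (Kwan beats Hoang; Hoang beats Tanaka; Larsen beats Hoang; Tanaka beats Larsen; Ekwueme beats Tanaka), so there is no Condorcet loser.

none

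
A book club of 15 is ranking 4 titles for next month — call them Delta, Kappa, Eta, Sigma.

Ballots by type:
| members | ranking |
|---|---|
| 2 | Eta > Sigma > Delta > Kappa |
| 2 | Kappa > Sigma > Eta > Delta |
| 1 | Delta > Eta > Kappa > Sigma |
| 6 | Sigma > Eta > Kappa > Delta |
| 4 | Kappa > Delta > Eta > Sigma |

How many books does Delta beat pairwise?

0

Delta against each rival (15 members):
Delta vs Kappa: 3 to 12, Kappa.
Delta vs Eta: 5 to 10, Eta.
Delta vs Sigma: Delta preferred on 1+4 = 5 ballots; Sigma wins 10–5.
Delta beats no one; loses to Kappa, Eta, Sigma — 0 pairwise wins.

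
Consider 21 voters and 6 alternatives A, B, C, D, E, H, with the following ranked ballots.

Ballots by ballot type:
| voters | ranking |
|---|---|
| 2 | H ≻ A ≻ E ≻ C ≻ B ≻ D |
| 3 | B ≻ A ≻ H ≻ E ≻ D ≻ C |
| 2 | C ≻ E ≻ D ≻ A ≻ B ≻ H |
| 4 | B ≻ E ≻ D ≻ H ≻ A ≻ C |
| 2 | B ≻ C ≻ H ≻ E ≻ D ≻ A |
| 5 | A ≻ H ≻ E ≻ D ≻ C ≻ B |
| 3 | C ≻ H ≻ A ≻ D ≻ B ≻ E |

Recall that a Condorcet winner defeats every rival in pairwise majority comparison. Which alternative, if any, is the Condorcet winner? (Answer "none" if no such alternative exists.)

none

Pairwise majorities:
A vs B: 12 to 9, A.
A vs C: A is ranked higher on 2+3+4+5 = 14 ballots, C on 7. A wins 14–7.
A vs D: 13 to 8, A.
A–E: A 13–8.
A vs H: A preferred on 3+2+5 = 10 ballots; H wins 11–10.
B vs C: C wins 12–9.
B vs D: B preferred on 2+3+4+2 = 11 ballots; B wins 11–10.
B–E: B 12–9.
B vs H: B preferred on 3+2+4+2 = 11 ballots; B wins 11–10.
C vs D: 9 to 12, D.
C vs E: E wins 14–7.
C–H: H 14–7.
D vs E: 3 to 18, E.
D–H: H 15–6.
E vs H: H wins 15–6.
Every alternative loses at least once (A loses to H; B loses to A; C loses to A; D loses to A; E loses to A; H loses to B). The majority relation contains the cycle A → B → H → A, so there is no Condorcet winner.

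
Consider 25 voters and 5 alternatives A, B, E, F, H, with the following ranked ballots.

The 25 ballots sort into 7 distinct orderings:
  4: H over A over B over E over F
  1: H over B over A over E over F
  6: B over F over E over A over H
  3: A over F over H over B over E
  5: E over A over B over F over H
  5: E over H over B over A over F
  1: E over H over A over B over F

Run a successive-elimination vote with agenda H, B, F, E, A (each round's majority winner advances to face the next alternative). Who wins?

Round 1: H vs B — 14–11, H advances.
Round 2: H vs F — 11–14, F advances.
Round 3: F vs E — 9–16, E advances.
Round 4: E vs A — 17–8, E advances.
The agenda winner is E.

E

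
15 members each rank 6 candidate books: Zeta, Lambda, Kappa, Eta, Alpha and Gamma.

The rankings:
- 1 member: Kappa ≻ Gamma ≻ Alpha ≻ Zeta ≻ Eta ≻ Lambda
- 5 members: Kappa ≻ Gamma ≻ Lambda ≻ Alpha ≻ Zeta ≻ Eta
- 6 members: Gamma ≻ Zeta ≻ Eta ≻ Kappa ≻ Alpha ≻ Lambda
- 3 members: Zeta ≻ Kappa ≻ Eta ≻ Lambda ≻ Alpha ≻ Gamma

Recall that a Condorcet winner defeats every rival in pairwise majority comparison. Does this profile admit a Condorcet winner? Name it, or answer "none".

none

Pairwise majorities:
Zeta vs Lambda: 1+6+3 = 10 for Zeta, 5 for Lambda — Zeta by 10–5.
Zeta vs Kappa: Zeta preferred on 6+3 = 9 ballots; Zeta wins 9–6.
Zeta vs Eta: 15 to 0, Zeta.
Zeta vs Alpha: Zeta preferred on 6+3 = 9 ballots; Zeta wins 9–6.
Zeta vs Gamma: Zeta preferred on 3 ballots; Gamma wins 12–3.
Lambda vs Kappa: 0 for Lambda, 15 for Kappa — Kappa by 15–0.
Lambda vs Eta: 5 to 10, Eta.
Lambda vs Alpha: 8 to 7, Lambda.
Lambda vs Gamma: 3 for Lambda, 12 for Gamma — Gamma by 12–3.
Kappa vs Eta: 1+5+3 = 9 for Kappa, 6 for Eta — Kappa by 9–6.
Kappa vs Alpha: 1+5+6+3 = 15 for Kappa, 0 for Alpha — Kappa by 15–0.
Kappa vs Gamma: 1+5+3 = 9 for Kappa, 6 for Gamma — Kappa by 9–6.
Eta vs Alpha: 9 to 6, Eta.
Eta vs Gamma: 3 to 12, Gamma.
Alpha vs Gamma: Alpha preferred on 3 ballots; Gamma wins 12–3.
Each book drops at least one matchup (Zeta loses to Gamma; Lambda loses to Zeta; Kappa loses to Zeta; Eta loses to Zeta; Alpha loses to Zeta; Gamma loses to Kappa); the cycle Zeta beats Kappa beats Gamma beats Zeta rules out a Condorcet winner.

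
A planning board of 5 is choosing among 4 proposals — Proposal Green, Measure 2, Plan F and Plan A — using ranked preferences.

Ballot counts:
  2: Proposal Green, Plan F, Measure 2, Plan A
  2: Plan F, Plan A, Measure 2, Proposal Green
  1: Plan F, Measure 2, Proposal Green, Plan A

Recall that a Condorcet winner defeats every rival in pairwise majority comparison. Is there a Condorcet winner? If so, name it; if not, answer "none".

Check each pair by majority over 5 ballots:
Proposal Green–Measure 2: Measure 2 3–2.
Proposal Green vs Plan F: 2 for Proposal Green, 3 for Plan F — Plan F by 3–2.
Proposal Green–Plan A: Proposal Green 3–2.
Measure 2 vs Plan F: 0 to 5, Plan F.
Measure 2 vs Plan A: Measure 2 wins 3–2.
Plan F–Plan A: Plan F 5–0.
Plan F beats each of Proposal Green, Measure 2, Plan A — Plan F is the Condorcet winner.

Plan F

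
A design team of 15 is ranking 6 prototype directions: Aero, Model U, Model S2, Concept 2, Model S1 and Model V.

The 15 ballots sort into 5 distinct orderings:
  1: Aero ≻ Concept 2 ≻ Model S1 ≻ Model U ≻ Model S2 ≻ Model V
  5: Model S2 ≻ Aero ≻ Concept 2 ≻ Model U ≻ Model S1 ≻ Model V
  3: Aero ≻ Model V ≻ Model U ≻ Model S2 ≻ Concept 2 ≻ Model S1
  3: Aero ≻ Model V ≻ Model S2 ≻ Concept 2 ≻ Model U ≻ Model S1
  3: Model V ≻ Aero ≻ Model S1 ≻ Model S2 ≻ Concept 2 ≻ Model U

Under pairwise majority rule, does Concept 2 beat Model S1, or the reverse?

Concept 2

Ballots ranking Concept 2 above Model S1: 1 + 5 + 3 + 3 = 12.
Ballots ranking Model S1 above Concept 2: 15 − 12 = 3.
Concept 2 wins the head-to-head 12–3.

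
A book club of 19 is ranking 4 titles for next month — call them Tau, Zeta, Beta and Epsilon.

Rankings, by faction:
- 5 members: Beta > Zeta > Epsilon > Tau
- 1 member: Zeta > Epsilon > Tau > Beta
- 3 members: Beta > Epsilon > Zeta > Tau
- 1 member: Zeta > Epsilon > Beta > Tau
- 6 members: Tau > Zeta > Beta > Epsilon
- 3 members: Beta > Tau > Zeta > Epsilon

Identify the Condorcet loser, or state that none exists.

Pairwise majorities:
Tau vs Zeta: 9 to 10, Zeta.
Tau–Beta: Beta 12–7.
Tau vs Epsilon: 9 to 10, Epsilon.
Zeta–Beta: Beta 11–8.
Zeta vs Epsilon: 16 to 3, Zeta.
Beta vs Epsilon: 17 to 2, Beta.
Tau loses to every other book — it is the Condorcet loser.

Tau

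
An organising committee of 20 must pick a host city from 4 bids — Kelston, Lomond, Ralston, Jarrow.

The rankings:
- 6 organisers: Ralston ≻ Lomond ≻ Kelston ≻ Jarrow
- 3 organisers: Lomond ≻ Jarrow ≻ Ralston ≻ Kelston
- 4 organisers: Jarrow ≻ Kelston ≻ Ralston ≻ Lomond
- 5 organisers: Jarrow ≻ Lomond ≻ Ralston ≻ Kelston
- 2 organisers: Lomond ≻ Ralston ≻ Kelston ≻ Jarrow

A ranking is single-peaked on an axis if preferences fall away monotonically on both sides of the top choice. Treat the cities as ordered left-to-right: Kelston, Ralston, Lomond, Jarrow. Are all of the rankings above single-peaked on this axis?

no

Axis positions: Kelston=1, Ralston=2, Lomond=3, Jarrow=4.
Ballot type 1 (peak Ralston at position 2): ranking walks positions 2-3-1-4, expanding outward from the peak — single-peaked.
Ballot type 2 (peak Lomond at position 3): ranking walks positions 3-4-2-1, expanding outward from the peak — single-peaked.
Ballot type 3: ranking walks positions 4-1-2-3; Kelston is ranked above Lomond even though Lomond lies between Kelston and the peak Jarrow on the axis — preferences dip and rise again. Not single-peaked.
Ballot type 4 (peak Jarrow at position 4): ranking walks positions 4-3-2-1, expanding outward from the peak — single-peaked.
Ballot type 5 (peak Lomond at position 3): ranking walks positions 3-2-1-4, expanding outward from the peak — single-peaked.
Ballot type 3 violates single-peakedness, so the profile is not single-peaked on this axis.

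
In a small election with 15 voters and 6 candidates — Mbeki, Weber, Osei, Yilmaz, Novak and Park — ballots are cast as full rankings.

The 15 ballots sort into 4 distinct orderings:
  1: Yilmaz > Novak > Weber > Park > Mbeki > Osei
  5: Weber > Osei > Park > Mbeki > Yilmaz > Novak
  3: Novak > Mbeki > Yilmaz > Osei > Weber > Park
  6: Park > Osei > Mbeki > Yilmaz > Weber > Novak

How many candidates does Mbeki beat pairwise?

Mbeki against each rival (15 voters):
Mbeki vs Weber: Mbeki preferred on 3+6 = 9 ballots; Mbeki wins 9–6.
Mbeki vs Osei: Mbeki is ranked higher on 1+3 = 4 ballots, Osei on 11. Osei wins 11–4.
Mbeki vs Yilmaz: 5+3+6 = 14 for Mbeki, 1 for Yilmaz — Mbeki by 14–1.
Mbeki vs Novak: Mbeki, 11–4.
Mbeki–Park: Park 12–3.
Mbeki beats Weber, Yilmaz, Novak; loses to Osei, Park — 3 pairwise wins.

3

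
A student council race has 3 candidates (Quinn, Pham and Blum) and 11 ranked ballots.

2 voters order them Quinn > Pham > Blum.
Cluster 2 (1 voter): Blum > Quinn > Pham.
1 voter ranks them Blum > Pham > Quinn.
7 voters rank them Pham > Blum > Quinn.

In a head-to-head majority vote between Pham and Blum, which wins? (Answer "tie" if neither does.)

Pham

Ballots ranking Pham above Blum: 2 + 7 = 9.
Ballots ranking Blum above Pham: 11 − 9 = 2.
Pham wins the head-to-head 9–2.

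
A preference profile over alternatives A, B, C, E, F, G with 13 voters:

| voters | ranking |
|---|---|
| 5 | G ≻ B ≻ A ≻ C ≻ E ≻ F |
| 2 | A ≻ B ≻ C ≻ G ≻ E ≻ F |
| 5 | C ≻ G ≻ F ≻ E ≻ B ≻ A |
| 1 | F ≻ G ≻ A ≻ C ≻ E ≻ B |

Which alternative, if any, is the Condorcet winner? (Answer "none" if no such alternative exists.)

none

Head-to-head results (13 voters):
A–B: B 10–3.
A–C: A 8–5.
A–E: A 8–5.
A vs F: A wins 7–6.
A vs G: G, 11–2.
B vs C: B wins 7–6.
B vs E: B wins 7–6.
B–F: B 7–6.
B–G: G 11–2.
C–E: C 13–0.
C–F: C 12–1.
C–G: C 7–6.
E–F: E 7–6.
E vs G: G wins 13–0.
F vs G: G, 12–1.
Each alternative drops at least one matchup (A loses to B; B loses to G; C loses to A; E loses to A; F loses to A; G loses to C); the cycle A → C → G → A rules out a Condorcet winner.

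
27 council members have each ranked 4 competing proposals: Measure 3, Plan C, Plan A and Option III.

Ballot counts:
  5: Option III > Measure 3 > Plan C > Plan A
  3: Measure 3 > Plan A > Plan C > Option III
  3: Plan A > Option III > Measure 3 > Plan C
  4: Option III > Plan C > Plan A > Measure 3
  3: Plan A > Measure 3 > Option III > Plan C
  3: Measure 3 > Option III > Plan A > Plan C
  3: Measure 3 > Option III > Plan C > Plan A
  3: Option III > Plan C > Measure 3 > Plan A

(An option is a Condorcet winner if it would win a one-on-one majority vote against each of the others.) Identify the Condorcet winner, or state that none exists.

Option III

Check each pair by majority over 27 ballots:
Measure 3 vs Plan C: Measure 3, 20–7.
Measure 3–Plan A: Measure 3 17–10.
Measure 3 vs Option III: Option III wins 15–12.
Plan C vs Plan A: Plan C wins 15–12.
Plan C–Option III: Option III 24–3.
Plan A vs Option III: Option III wins 18–9.
Option III defeats every rival head-to-head and is the Condorcet winner.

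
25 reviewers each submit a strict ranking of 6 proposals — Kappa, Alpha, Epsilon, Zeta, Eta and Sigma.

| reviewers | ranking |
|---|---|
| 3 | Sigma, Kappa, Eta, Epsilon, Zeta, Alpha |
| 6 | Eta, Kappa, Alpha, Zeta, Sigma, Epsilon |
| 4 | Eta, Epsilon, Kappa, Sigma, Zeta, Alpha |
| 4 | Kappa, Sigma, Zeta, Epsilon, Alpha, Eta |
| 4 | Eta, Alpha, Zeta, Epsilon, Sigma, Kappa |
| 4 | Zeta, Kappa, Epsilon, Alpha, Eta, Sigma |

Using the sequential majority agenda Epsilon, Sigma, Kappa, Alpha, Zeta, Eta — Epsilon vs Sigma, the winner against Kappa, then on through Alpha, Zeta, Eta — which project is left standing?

Eta

Round 1: Epsilon vs Sigma — 12–13, Sigma advances.
Round 2: Sigma vs Kappa — 7–18, Kappa advances.
Round 3: Kappa vs Alpha — 21–4, Kappa advances.
Round 4: Kappa vs Zeta — 17–8, Kappa advances.
Round 5: Kappa vs Eta — 11–14, Eta advances.
The agenda winner is Eta.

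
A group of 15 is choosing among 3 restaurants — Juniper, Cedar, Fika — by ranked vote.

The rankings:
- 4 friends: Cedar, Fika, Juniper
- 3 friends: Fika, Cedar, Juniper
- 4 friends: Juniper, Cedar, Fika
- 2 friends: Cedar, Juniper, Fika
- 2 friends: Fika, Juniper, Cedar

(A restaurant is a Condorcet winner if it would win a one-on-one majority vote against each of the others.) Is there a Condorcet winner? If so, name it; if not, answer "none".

Cedar

Head-to-head results (15 friends):
Juniper vs Cedar: Cedar, 9–6.
Juniper vs Fika: Fika wins 9–6.
Cedar vs Fika: Cedar, 10–5.
Cedar wins every pairwise contest, so Cedar is the Condorcet winner.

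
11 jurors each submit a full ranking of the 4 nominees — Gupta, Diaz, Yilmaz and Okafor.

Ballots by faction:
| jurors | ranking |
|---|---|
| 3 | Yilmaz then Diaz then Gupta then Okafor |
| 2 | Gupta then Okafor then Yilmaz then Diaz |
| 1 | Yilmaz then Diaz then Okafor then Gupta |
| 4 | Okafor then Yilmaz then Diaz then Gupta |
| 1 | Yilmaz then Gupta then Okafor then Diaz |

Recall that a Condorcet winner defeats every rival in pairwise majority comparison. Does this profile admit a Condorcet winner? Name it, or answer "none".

none

Head-to-head results (11 jurors):
Gupta vs Diaz: Diaz wins 8–3.
Gupta vs Yilmaz: Yilmaz, 9–2.
Gupta vs Okafor: Gupta, 6–5.
Diaz vs Yilmaz: Yilmaz, 11–0.
Diaz vs Okafor: Okafor, 7–4.
Yilmaz vs Okafor: Okafor wins 6–5.
Each nominee drops at least one matchup (Gupta loses to Diaz; Diaz loses to Yilmaz; Yilmaz loses to Okafor; Okafor loses to Gupta); the cycle Gupta beats Okafor beats Diaz beats Gupta rules out a Condorcet winner.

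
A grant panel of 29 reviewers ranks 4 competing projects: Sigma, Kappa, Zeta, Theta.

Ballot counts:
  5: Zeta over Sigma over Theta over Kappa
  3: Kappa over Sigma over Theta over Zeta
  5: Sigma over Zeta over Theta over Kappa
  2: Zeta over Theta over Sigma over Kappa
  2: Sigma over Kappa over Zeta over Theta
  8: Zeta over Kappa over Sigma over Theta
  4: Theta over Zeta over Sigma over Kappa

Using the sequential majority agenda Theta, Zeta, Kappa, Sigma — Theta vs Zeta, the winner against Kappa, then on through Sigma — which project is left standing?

Zeta

Round 1: Theta vs Zeta — 7–22, Zeta advances.
Round 2: Zeta vs Kappa — 24–5, Zeta advances.
Round 3: Zeta vs Sigma — 19–10, Zeta advances.
The agenda winner is Zeta.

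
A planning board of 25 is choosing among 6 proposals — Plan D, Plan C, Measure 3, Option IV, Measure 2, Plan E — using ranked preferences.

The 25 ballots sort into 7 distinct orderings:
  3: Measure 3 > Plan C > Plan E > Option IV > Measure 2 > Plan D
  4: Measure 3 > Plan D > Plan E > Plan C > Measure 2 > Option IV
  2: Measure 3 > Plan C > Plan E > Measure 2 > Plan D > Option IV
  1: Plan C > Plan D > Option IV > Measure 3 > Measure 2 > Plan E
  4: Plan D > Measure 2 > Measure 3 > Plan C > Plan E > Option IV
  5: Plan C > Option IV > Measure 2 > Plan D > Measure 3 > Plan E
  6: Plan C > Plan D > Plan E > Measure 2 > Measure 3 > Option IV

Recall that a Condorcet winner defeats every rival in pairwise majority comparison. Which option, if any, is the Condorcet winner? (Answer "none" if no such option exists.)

Pairwise majorities:
Plan D vs Plan C: Plan C wins 17–8.
Plan D vs Measure 3: Plan D wins 16–9.
Plan D–Option IV: Plan D 17–8.
Plan D vs Measure 2: Plan D is ranked higher on 4+1+4+6 = 15 ballots, Measure 2 on 10. Plan D wins 15–10.
Plan D vs Plan E: Plan D, 20–5.
Plan C–Measure 3: Measure 3 13–12.
Plan C vs Option IV: 25 to 0, Plan C.
Plan C–Measure 2: Plan C 21–4.
Plan C vs Plan E: Plan C preferred on 3+2+1+4+5+6 = 21 ballots; Plan C wins 21–4.
Measure 3 vs Option IV: Measure 3 preferred on 3+4+2+4+6 = 19 ballots; Measure 3 wins 19–6.
Measure 3 vs Measure 2: 10 to 15, Measure 2.
Measure 3 vs Plan E: Measure 3 wins 19–6.
Option IV–Measure 2: Measure 2 16–9.
Option IV vs Plan E: Plan E wins 19–6.
Measure 2 vs Plan E: Measure 2 is ranked higher on 1+4+5 = 10 ballots, Plan E on 15. Plan E wins 15–10.
Every option loses at least once (Plan D loses to Plan C; Plan C loses to Measure 3; Measure 3 loses to Plan D; Option IV loses to Plan D; Measure 2 loses to Plan D; Plan E loses to Plan D). The majority relation contains the cycle Plan D → Measure 3 → Plan C → Plan D, so there is no Condorcet winner.

none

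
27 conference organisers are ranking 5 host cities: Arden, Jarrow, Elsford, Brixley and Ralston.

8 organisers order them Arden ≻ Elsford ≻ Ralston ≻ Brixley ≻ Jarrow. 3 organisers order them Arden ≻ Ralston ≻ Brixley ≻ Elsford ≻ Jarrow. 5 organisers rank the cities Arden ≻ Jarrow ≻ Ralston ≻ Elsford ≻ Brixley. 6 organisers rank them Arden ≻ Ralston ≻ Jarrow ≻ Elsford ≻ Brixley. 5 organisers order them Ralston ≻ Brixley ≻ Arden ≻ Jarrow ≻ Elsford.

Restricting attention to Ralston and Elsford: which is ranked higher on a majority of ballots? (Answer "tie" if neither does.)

Ballots ranking Ralston above Elsford: 3 + 5 + 6 + 5 = 19.
Ballots ranking Elsford above Ralston: 27 − 19 = 8.
Ralston wins the head-to-head 19–8.

Ralston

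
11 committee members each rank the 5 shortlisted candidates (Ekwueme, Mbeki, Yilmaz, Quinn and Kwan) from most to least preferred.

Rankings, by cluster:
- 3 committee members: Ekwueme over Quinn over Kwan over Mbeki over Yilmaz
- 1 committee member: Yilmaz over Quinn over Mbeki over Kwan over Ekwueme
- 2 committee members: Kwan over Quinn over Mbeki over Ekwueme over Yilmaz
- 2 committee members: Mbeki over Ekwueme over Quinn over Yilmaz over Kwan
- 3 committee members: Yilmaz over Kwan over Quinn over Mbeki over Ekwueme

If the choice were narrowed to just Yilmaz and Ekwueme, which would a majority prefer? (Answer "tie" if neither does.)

Ekwueme

Ballots ranking Yilmaz above Ekwueme: 1 + 3 = 4.
Ballots ranking Ekwueme above Yilmaz: 11 − 4 = 7.
Ekwueme wins the head-to-head 7–4.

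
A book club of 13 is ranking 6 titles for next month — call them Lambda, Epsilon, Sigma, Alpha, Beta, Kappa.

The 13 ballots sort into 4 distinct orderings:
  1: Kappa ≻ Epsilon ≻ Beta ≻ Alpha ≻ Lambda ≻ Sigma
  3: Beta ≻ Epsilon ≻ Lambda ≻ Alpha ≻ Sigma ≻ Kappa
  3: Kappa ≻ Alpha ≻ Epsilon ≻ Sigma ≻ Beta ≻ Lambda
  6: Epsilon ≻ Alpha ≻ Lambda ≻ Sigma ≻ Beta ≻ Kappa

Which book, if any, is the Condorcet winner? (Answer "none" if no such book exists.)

Pairwise majorities:
Lambda vs Epsilon: Epsilon, 13–0.
Lambda vs Sigma: Lambda wins 10–3.
Lambda vs Alpha: Alpha, 10–3.
Lambda vs Beta: Beta, 7–6.
Lambda vs Kappa: Lambda wins 9–4.
Epsilon–Sigma: Epsilon 13–0.
Epsilon vs Alpha: Epsilon wins 10–3.
Epsilon vs Beta: Epsilon wins 10–3.
Epsilon vs Kappa: Epsilon, 9–4.
Sigma vs Alpha: Alpha wins 13–0.
Sigma–Beta: Sigma 9–4.
Sigma vs Kappa: Sigma wins 9–4.
Alpha–Beta: Alpha 9–4.
Alpha–Kappa: Alpha 9–4.
Beta vs Kappa: Beta, 9–4.
Only Epsilon has no losses; Epsilon is the Condorcet winner.

Epsilon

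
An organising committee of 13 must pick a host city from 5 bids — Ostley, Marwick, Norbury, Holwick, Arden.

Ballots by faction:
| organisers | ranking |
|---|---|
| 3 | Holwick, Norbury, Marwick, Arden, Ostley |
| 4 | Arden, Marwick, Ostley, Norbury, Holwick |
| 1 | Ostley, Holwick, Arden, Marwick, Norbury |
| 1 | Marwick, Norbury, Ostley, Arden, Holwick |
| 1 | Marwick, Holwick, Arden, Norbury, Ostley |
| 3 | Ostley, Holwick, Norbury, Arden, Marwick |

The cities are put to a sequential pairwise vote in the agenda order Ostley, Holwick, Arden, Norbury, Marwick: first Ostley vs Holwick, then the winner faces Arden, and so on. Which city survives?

Round 1: Ostley vs Holwick — 9–4, Ostley advances.
Round 2: Ostley vs Arden — 5–8, Arden advances.
Round 3: Arden vs Norbury — 6–7, Norbury advances.
Round 4: Norbury vs Marwick — 6–7, Marwick advances.
The agenda winner is Marwick.

Marwick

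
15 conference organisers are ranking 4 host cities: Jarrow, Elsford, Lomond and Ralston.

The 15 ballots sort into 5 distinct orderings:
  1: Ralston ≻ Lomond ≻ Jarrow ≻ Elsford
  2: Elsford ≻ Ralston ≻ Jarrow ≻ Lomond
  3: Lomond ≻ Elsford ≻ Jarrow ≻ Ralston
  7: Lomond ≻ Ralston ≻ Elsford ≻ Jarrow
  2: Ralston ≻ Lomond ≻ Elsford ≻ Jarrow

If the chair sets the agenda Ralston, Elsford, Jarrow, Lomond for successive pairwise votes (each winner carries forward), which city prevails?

Lomond

Round 1: Ralston vs Elsford — 10–5, Ralston advances.
Round 2: Ralston vs Jarrow — 12–3, Ralston advances.
Round 3: Ralston vs Lomond — 5–10, Lomond advances.
Lomond survives the agenda.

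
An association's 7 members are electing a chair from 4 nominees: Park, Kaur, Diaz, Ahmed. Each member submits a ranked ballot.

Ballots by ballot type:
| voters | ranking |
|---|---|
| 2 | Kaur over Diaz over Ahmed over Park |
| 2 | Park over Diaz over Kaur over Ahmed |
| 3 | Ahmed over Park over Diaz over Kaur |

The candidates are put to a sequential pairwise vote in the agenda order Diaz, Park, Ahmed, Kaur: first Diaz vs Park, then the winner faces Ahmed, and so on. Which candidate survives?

Round 1: Diaz vs Park — 2–5, Park advances.
Round 2: Park vs Ahmed — 2–5, Ahmed advances.
Round 3: Ahmed vs Kaur — 3–4, Kaur advances.
The agenda winner is Kaur.

Kaur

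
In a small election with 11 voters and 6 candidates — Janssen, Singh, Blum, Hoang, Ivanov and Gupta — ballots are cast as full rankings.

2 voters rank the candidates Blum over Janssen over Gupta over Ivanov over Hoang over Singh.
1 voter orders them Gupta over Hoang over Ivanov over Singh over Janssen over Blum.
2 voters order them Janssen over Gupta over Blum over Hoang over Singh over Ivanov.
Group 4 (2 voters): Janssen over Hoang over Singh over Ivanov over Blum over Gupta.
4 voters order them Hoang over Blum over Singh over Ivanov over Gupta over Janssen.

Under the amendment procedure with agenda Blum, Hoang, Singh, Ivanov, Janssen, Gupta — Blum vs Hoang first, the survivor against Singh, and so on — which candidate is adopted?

Janssen

Round 1: Blum vs Hoang — 4–7, Hoang advances.
Round 2: Hoang vs Singh — 11–0, Hoang advances.
Round 3: Hoang vs Ivanov — 9–2, Hoang advances.
Round 4: Hoang vs Janssen — 5–6, Janssen advances.
Round 5: Janssen vs Gupta — 6–5, Janssen advances.
Janssen survives the agenda.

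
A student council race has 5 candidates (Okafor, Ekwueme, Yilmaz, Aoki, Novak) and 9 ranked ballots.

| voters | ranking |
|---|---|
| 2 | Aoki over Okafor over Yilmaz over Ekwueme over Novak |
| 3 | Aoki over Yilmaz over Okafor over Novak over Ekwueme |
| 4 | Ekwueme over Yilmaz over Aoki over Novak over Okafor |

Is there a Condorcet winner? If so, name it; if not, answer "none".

Aoki

Head-to-head results (9 voters):
Okafor vs Ekwueme: Okafor, 5–4.
Okafor vs Yilmaz: 2 to 7, Yilmaz.
Okafor vs Aoki: Okafor preferred on 0 ballots; Aoki wins 9–0.
Okafor vs Novak: Okafor wins 5–4.
Ekwueme vs Yilmaz: Yilmaz, 5–4.
Ekwueme vs Aoki: Aoki wins 5–4.
Ekwueme vs Novak: 2+4 = 6 for Ekwueme, 3 for Novak — Ekwueme by 6–3.
Yilmaz vs Aoki: Yilmaz preferred on 4 ballots; Aoki wins 5–4.
Yilmaz vs Novak: Yilmaz is ranked higher on 2+3+4 = 9 ballots, Novak on 0. Yilmaz wins 9–0.
Aoki vs Novak: Aoki is ranked higher on 2+3+4 = 9 ballots, Novak on 0. Aoki wins 9–0.
Aoki beats each of Okafor, Ekwueme, Yilmaz, Novak — Aoki is the Condorcet winner.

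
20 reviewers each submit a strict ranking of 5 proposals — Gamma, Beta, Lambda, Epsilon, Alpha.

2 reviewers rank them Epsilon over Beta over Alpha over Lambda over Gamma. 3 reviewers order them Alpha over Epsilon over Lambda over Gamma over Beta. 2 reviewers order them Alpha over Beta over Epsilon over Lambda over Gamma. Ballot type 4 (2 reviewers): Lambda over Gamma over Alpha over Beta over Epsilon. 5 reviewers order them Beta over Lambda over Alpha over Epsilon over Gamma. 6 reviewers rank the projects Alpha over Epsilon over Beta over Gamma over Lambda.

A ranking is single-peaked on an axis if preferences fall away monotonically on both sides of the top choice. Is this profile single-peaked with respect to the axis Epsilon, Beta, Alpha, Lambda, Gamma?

Axis positions: Epsilon=1, Beta=2, Alpha=3, Lambda=4, Gamma=5.
Ballot type 1 (peak Epsilon at position 1): ranking walks positions 1-2-3-4-5, expanding outward from the peak — single-peaked.
Ballot type 2: ranking walks positions 3-1-4-5-2; Epsilon is ranked above Beta even though Beta lies between Epsilon and the peak Alpha on the axis — preferences dip and rise again. Not single-peaked.
Ballot type 3 (peak Alpha at position 3): ranking walks positions 3-2-1-4-5, expanding outward from the peak — single-peaked.
Ballot type 4 (peak Lambda at position 4): ranking walks positions 4-5-3-2-1, expanding outward from the peak — single-peaked.
Ballot type 5: ranking walks positions 2-4-3-1-5; Lambda is ranked above Alpha even though Alpha lies between Lambda and the peak Beta on the axis — preferences dip and rise again. Not single-peaked.
Ballot type 6: ranking walks positions 3-1-2-5-4; Epsilon is ranked above Beta even though Beta lies between Epsilon and the peak Alpha on the axis — preferences dip and rise again. Not single-peaked.
Ballot type 2 violates single-peakedness, so the profile is not single-peaked on this axis.

no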